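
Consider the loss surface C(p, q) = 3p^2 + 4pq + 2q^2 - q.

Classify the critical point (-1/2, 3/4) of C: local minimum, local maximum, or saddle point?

The Hessian of C is constant: H = [[6, 4], [4, 4]].
det(H) = 6·4 − 4² = 8.
det(H) > 0 and tr(H) = 10 > 0, so H is positive definite and the point is a local minimum.

local minimum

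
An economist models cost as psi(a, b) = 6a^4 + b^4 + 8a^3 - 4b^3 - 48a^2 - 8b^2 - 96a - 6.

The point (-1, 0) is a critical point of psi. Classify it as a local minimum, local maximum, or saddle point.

local maximum

The mixed partial ∂²psi/∂a∂b is 0, so the Hessian at any point is diag(psi_aa, psi_bb) = diag(24(3a^2 + 2a - 4), 4(3b^2 - 6b - 4)).
At (-1, 0): H = diag(-72, -16).
Both eigenvalues are negative, so H is negative definite: a local maximum.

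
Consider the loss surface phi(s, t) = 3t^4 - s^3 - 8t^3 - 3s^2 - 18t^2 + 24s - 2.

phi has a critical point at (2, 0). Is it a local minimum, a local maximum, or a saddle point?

local maximum

The mixed partial ∂²phi/∂s∂t is 0, so the Hessian at any point is diag(phi_ss, phi_tt) = diag(-6(s + 1), 12(3t^2 - 4t - 3)).
At (2, 0): H = diag(-18, -36).
Both eigenvalues are negative, so H is negative definite: a local maximum.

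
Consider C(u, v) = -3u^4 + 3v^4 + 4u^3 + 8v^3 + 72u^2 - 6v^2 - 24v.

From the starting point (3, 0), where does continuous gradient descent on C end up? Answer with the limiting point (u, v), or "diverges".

C is separable, so gradient descent decouples: u follows -∂C/∂u, v follows -∂C/∂v.
∂C/∂u = -12u(u - 4)(u + 3); at u=3 this is 216, so u decreases.
∂C/∂v = 12(v - 1)(v + 1)(v + 2); at v=0 this is -24, so v increases.
u converges to its nearest critical value 0 (a local min of the u-part); v converges to 1. The iterate converges to (0, 1).

(0, 1)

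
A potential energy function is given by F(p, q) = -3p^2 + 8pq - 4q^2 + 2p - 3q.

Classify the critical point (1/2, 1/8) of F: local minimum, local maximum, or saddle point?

saddle point

The Hessian of F is constant: H = [[-6, 8], [8, -8]].
det(H) = (-6)·(-8) − 8² = -16.
Since det(H) < 0, H is indefinite and the critical point is a saddle point.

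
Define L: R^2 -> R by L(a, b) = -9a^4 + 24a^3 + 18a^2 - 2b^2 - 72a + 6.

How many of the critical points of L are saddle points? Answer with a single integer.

1

L separates as a function of a plus a function of b, so ∇L=0 decouples.
∂L/∂a = -36(a - 2)(a - 1)(a + 1) = 0 at a ∈ {-1, 1, 2}; ∂L/∂b = -4b = 0 at b ∈ {0}.
The Hessian is diagonal: diag(L_aa, L_bb). Second derivatives: L_aa(-1)=-216, L_aa(1)=72, L_aa(2)=-108; L_bb(0)=-4.
Saddle points occur where the two diagonal entries have opposite signs: (1, 0). Count: 1.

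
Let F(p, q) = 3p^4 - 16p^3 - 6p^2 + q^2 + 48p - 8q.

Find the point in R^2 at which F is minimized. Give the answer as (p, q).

(4, 4)

F(p,q) separates as A(p) + B(q), so its minimum is min A + min B.
A'(p) = 12(p - 4)(p - 1)(p + 1) vanishes at p ∈ {-1, 1, 4}; B'(q) = 2q - 8 vanishes at q ∈ {4}.
Local minima of A (where A''>0): A(-1)=-35, A(4)=-160. Local minima of B: B(4)=-16.
So the global minimum of F is A(4) + B(4) = -160 − 16 = -176, attained at (4, 4).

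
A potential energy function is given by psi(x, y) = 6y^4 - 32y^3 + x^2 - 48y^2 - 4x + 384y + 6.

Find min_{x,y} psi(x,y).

-606

psi(x,y) separates as P(x) + Q(y) + 6, so its minimum is min P + min Q + 6.
P'(x) = 2x - 4 vanishes at x ∈ {2}; Q'(y) = 24(y - 4)(y - 2)(y + 2) vanishes at y ∈ {-2, 2, 4}.
Local minima of P (where P''>0): P(2)=-4. Local minima of Q: Q(-2)=-608, Q(4)=256.
So the global minimum of psi is P(2) + Q(-2) + 6 = -4 − 608 + 6 = -606, attained at (2, -2).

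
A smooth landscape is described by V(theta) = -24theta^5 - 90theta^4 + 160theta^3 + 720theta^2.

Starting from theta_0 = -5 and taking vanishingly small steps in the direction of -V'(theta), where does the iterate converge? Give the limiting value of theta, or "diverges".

V'(theta) = -120theta(theta - 2)(theta + 2)(theta + 3), so V'(-5) = -25200.
Gradient descent moves in the -V' direction, i.e. theta is increasing.
The nearest critical point in that direction is theta = -3, where V'' = 1800 > 0 (a local minimum). The iterate converges there.

-3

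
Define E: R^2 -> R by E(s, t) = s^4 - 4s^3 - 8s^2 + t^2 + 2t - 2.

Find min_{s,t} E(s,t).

E(s,t) separates as P(s) + Q(t) − 2, so its minimum is min P + min Q − 2.
P'(s) = 4s(s - 4)(s + 1) vanishes at s ∈ {-1, 0, 4}; Q'(t) = 2(t + 1) vanishes at t ∈ {-1}.
Local minima of P (where P''>0): P(-1)=-3, P(4)=-128. Local minima of Q: Q(-1)=-1.
So the global minimum of E is P(4) + Q(-1) − 2 = -128 − 1 − 2 = -131, attained at (4, -1).

-131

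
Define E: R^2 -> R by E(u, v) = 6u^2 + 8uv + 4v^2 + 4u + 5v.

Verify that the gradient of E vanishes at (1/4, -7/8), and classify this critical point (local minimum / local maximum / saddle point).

local minimum

∇E = (12u + 8v + 4, 8u + 8v + 5); substituting (1/4, -7/8) gives ∇E = (0, 0), so (1/4, -7/8) is indeed a critical point.
The Hessian of E is constant: H = [[12, 8], [8, 8]].
det(H) = 12·8 − 8² = 32.
det(H) > 0 and tr(H) = 20 > 0, so H is positive definite and the point is a local minimum.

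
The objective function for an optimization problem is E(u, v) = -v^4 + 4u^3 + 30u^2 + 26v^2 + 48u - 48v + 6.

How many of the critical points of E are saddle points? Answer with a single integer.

E separates as a function of u plus a function of v, so ∇E=0 decouples.
∂E/∂u = 12(u + 1)(u + 4) = 0 at u ∈ {-4, -1}; ∂E/∂v = -4(v - 3)(v - 1)(v + 4) = 0 at v ∈ {-4, 1, 3}.
The Hessian is diagonal: diag(E_uu, E_vv). Second derivatives: E_uu(-4)=-36, E_uu(-1)=36; E_vv(-4)=-140, E_vv(1)=40, E_vv(3)=-56.
Saddle points occur where the two diagonal entries have opposite signs: (-4, 1), (-1, -4), (-1, 3). Count: 3.

3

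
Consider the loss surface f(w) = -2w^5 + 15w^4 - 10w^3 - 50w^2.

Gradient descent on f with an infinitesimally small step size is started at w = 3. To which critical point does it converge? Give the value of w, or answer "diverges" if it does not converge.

f'(w) = -10w(w - 5)(w - 2)(w + 1), so f'(3) = 240.
Gradient descent moves in the -f' direction, i.e. w is decreasing.
The nearest critical point in that direction is w = 2, where f'' = 180 > 0 (a local minimum). The iterate converges there.

2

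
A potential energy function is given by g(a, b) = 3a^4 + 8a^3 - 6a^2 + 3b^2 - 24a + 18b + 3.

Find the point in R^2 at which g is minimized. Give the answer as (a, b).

(1, -3)

g(a,b) separates as P(a) + Q(b) + 3, so its minimum is min P + min Q + 3.
P'(a) = 12(a - 1)(a + 1)(a + 2) vanishes at a ∈ {-2, -1, 1}; Q'(b) = 6b + 18 vanishes at b ∈ {-3}.
Local minima of P (where P''>0): P(-2)=8, P(1)=-19. Local minima of Q: Q(-3)=-27.
So the global minimum of g is P(1) + Q(-3) + 3 = -19 − 27 + 3 = -43, attained at (1, -3).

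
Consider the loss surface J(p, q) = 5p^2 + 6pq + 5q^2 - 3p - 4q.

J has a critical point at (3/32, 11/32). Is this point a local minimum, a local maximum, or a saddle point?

The Hessian of J is constant: H = [[10, 6], [6, 10]].
det(H) = 10·10 − 6² = 64.
det(H) > 0 and tr(H) = 20 > 0, so H is positive definite and the point is a local minimum.

local minimum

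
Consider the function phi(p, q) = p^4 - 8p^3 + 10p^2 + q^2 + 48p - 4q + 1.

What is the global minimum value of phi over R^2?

-32

phi(p,q) separates as A(p) + B(q) + 1, so its minimum is min A + min B + 1.
A'(p) = 4(p - 4)(p - 3)(p + 1) vanishes at p ∈ {-1, 3, 4}; B'(q) = 2q - 4 vanishes at q ∈ {2}.
Local minima of A (where A''>0): A(-1)=-29, A(4)=96. Local minima of B: B(2)=-4.
So the global minimum of phi is A(-1) + B(2) + 1 = -29 − 4 + 1 = -32, attained at (-1, 2).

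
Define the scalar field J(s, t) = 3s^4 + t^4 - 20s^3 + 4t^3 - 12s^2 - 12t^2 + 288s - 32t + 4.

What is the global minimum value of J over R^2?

J(s,t) separates as P(s) + Q(t) + 4, so its minimum is min P + min Q + 4.
P'(s) = 12(s - 4)(s - 3)(s + 2) vanishes at s ∈ {-2, 3, 4}; Q'(t) = 4(t - 2)(t + 1)(t + 4) vanishes at t ∈ {-4, -1, 2}.
Local minima of P (where P''>0): P(-2)=-416, P(4)=448. Local minima of Q: Q(-4)=-64, Q(2)=-64.
So the global minimum of J is P(-2) + Q(-4) + 4 = -416 − 64 + 4 = -476, attained at (-2, -4).

-476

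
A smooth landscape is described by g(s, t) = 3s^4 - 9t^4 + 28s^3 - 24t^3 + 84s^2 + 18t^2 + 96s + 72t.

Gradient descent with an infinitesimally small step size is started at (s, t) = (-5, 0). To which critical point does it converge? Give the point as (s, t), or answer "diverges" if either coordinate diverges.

(-4, -1)

g is separable, so gradient descent decouples: s follows -∂g/∂s, t follows -∂g/∂t.
∂g/∂s = 12(s + 1)(s + 2)(s + 4); at s=-5 this is -144, so s increases.
∂g/∂t = -36(t - 1)(t + 1)(t + 2); at t=0 this is 72, so t decreases.
s converges to its nearest critical value -4 (a local min of the s-part); t converges to -1. The iterate converges to (-4, -1).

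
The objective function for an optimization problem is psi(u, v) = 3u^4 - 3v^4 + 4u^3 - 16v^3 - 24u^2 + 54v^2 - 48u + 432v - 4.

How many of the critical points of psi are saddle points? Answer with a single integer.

5

psi separates as a function of u plus a function of v, so ∇psi=0 decouples.
∂psi/∂u = 12(u - 2)(u + 1)(u + 2) = 0 at u ∈ {-2, -1, 2}; ∂psi/∂v = -12(v - 3)(v + 3)(v + 4) = 0 at v ∈ {-4, -3, 3}.
The Hessian is diagonal: diag(psi_uu, psi_vv). Second derivatives: psi_uu(-2)=48, psi_uu(-1)=-36, psi_uu(2)=144; psi_vv(-4)=-84, psi_vv(-3)=72, psi_vv(3)=-504.
Saddle points occur where the two diagonal entries have opposite signs: (-2, -4), (-2, 3), (-1, -3), (2, -4), (2, 3). Count: 5.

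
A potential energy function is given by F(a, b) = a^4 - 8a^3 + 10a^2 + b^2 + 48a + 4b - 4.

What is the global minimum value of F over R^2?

-37

F(a,b) separates as P(a) + Q(b) − 4, so its minimum is min P + min Q − 4.
P'(a) = 4(a - 4)(a - 3)(a + 1) vanishes at a ∈ {-1, 3, 4}; Q'(b) = 2b + 4 vanishes at b ∈ {-2}.
Local minima of P (where P''>0): P(-1)=-29, P(4)=96. Local minima of Q: Q(-2)=-4.
So the global minimum of F is P(-1) + Q(-2) − 4 = -29 − 4 − 4 = -37, attained at (-1, -2).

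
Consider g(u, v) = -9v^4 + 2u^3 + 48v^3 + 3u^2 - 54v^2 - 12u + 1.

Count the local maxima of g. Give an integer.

2

g separates as a function of u plus a function of v, so ∇g=0 decouples.
∂g/∂u = 6(u - 1)(u + 2) = 0 at u ∈ {-2, 1}; ∂g/∂v = -36v(v - 3)(v - 1) = 0 at v ∈ {0, 1, 3}.
The Hessian is diagonal: diag(g_uu, g_vv). Second derivatives: g_uu(-2)=-18, g_uu(1)=18; g_vv(0)=-108, g_vv(1)=72, g_vv(3)=-216.
Local maxima occur where both diagonal entries negative: (-2, 0), (-2, 3). Count: 2.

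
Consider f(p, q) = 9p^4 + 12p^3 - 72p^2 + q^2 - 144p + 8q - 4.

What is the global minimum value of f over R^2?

-356

f(p,q) separates as A(p) + B(q) − 4, so its minimum is min A + min B − 4.
A'(p) = 36(p - 2)(p + 1)(p + 2) vanishes at p ∈ {-2, -1, 2}; B'(q) = 2q + 8 vanishes at q ∈ {-4}.
Local minima of A (where A''>0): A(-2)=48, A(2)=-336. Local minima of B: B(-4)=-16.
So the global minimum of f is A(2) + B(-4) − 4 = -336 − 16 − 4 = -356, attained at (2, -4).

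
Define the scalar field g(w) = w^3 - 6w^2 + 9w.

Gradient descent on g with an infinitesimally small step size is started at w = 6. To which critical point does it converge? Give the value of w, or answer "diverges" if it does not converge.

g'(w) = 3(w - 3)(w - 1), so g'(6) = 45.
Gradient descent moves in the -g' direction, i.e. w is decreasing.
The nearest critical point in that direction is w = 3, where g'' = 6 > 0 (a local minimum). The iterate converges there.

3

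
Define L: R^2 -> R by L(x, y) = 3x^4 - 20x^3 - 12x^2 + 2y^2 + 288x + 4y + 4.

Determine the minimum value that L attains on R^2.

L(x,y) separates as P(x) + Q(y) + 4, so its minimum is min P + min Q + 4.
P'(x) = 12(x - 4)(x - 3)(x + 2) vanishes at x ∈ {-2, 3, 4}; Q'(y) = 4y + 4 vanishes at y ∈ {-1}.
Local minima of P (where P''>0): P(-2)=-416, P(4)=448. Local minima of Q: Q(-1)=-2.
So the global minimum of L is P(-2) + Q(-1) + 4 = -416 − 2 + 4 = -414, attained at (-2, -1).

-414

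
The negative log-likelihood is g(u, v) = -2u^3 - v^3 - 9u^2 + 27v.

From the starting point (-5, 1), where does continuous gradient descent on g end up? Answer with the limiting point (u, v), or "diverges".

g is separable, so gradient descent decouples: u follows -∂g/∂u, v follows -∂g/∂v.
∂g/∂u = -6u(u + 3); at u=-5 this is -60, so u increases.
∂g/∂v = -3(v - 3)(v + 3); at v=1 this is 24, so v decreases.
u converges to its nearest critical value -3 (a local min of the u-part); v converges to -3. The iterate converges to (-3, -3).

(-3, -3)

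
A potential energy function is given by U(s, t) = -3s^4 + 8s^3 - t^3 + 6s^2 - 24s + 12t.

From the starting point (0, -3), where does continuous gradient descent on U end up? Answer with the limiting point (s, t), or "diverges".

(1, -2)

U is separable, so gradient descent decouples: s follows -∂U/∂s, t follows -∂U/∂t.
∂U/∂s = -12(s - 2)(s - 1)(s + 1); at s=0 this is -24, so s increases.
∂U/∂t = -3(t - 2)(t + 2); at t=-3 this is -15, so t increases.
s converges to its nearest critical value 1 (a local min of the s-part); t converges to -2. The iterate converges to (1, -2).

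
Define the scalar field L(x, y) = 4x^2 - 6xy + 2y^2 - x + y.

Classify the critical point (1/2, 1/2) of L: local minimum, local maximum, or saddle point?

saddle point

The Hessian of L is constant: H = [[8, -6], [-6, 4]].
det(H) = 8·4 − (-6)² = -4.
Since det(H) < 0, H is indefinite and the critical point is a saddle point.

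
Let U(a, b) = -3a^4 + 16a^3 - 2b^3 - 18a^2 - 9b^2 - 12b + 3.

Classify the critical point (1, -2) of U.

The mixed partial ∂²U/∂a∂b is 0, so the Hessian at any point is diag(U_aa, U_bb) = diag(12(-3a^2 + 8a - 3), -6(2b + 3)).
At (1, -2): H = diag(24, 6).
Both eigenvalues are positive, so H is positive definite: a local minimum.

local minimum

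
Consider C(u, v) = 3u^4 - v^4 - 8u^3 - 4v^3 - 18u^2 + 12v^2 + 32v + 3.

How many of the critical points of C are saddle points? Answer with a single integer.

C separates as a function of u plus a function of v, so ∇C=0 decouples.
∂C/∂u = 12u(u - 3)(u + 1) = 0 at u ∈ {-1, 0, 3}; ∂C/∂v = -4(v - 2)(v + 1)(v + 4) = 0 at v ∈ {-4, -1, 2}.
The Hessian is diagonal: diag(C_uu, C_vv). Second derivatives: C_uu(-1)=48, C_uu(0)=-36, C_uu(3)=144; C_vv(-4)=-72, C_vv(-1)=36, C_vv(2)=-72.
Saddle points occur where the two diagonal entries have opposite signs: (-1, -4), (-1, 2), (0, -1), (3, -4), (3, 2). Count: 5.

5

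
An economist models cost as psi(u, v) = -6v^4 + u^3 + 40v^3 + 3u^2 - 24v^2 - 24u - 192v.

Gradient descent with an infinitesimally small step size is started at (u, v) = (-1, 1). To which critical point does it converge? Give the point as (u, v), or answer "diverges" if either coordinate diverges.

(2, 2)

psi is separable, so gradient descent decouples: u follows -∂psi/∂u, v follows -∂psi/∂v.
∂psi/∂u = 3(u - 2)(u + 4); at u=-1 this is -27, so u increases.
∂psi/∂v = -24(v - 4)(v - 2)(v + 1); at v=1 this is -144, so v increases.
u converges to its nearest critical value 2 (a local min of the u-part); v converges to 2. The iterate converges to (2, 2).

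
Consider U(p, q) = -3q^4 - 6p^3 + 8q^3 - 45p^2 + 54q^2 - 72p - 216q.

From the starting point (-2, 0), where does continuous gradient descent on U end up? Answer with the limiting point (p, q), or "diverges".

U is separable, so gradient descent decouples: p follows -∂U/∂p, q follows -∂U/∂q.
∂U/∂p = -18(p + 1)(p + 4); at p=-2 this is 36, so p decreases.
∂U/∂q = -12(q - 3)(q - 2)(q + 3); at q=0 this is -216, so q increases.
p converges to its nearest critical value -4 (a local min of the p-part); q converges to 2. The iterate converges to (-4, 2).

(-4, 2)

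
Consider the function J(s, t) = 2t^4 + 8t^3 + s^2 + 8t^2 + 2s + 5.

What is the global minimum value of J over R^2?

J(s,t) separates as P(s) + Q(t) + 5, so its minimum is min P + min Q + 5.
P'(s) = 2s + 2 vanishes at s ∈ {-1}; Q'(t) = 8t(t + 1)(t + 2) vanishes at t ∈ {-2, -1, 0}.
Local minima of P (where P''>0): P(-1)=-1. Local minima of Q: Q(-2)=0, Q(0)=0.
So the global minimum of J is P(-1) + Q(-2) + 5 = -1 + 0 + 5 = 4, attained at (-1, -2).

4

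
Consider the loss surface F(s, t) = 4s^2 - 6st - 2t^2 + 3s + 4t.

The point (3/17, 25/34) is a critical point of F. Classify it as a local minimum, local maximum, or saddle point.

The Hessian of F is constant: H = [[8, -6], [-6, -4]].
det(H) = 8·(-4) − (-6)² = -68.
Since det(H) < 0, H is indefinite and the critical point is a saddle point.

saddle point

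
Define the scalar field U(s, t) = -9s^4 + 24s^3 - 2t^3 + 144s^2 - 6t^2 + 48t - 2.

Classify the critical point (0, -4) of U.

local minimum

The mixed partial ∂²U/∂s∂t is 0, so the Hessian at any point is diag(U_ss, U_tt) = diag(36(-3s^2 + 4s + 8), -12(t + 1)).
At (0, -4): H = diag(288, 36).
Both eigenvalues are positive, so H is positive definite: a local minimum.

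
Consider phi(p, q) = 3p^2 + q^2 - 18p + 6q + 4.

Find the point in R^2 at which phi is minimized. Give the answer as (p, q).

phi(p,q) separates as A(p) + B(q) + 4, so its minimum is min A + min B + 4.
A'(p) = 6p - 18 vanishes at p ∈ {3}; B'(q) = 2q + 6 vanishes at q ∈ {-3}.
Local minima of A (where A''>0): A(3)=-27. Local minima of B: B(-3)=-9.
So the global minimum of phi is A(3) + B(-3) + 4 = -27 − 9 + 4 = -32, attained at (3, -3).

(3, -3)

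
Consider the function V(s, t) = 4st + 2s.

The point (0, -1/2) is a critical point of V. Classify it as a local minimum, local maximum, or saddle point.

saddle point

The Hessian of V is constant: H = [[0, 4], [4, 0]].
det(H) = 0·0 − 4² = -16.
Since det(H) < 0, H is indefinite and the critical point is a saddle point.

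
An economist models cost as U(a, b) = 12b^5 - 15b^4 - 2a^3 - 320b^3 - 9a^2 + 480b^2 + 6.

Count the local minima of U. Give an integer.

U separates as a function of a plus a function of b, so ∇U=0 decouples.
∂U/∂a = -6a(a + 3) = 0 at a ∈ {-3, 0}; ∂U/∂b = 60b(b - 4)(b - 1)(b + 4) = 0 at b ∈ {-4, 0, 1, 4}.
The Hessian is diagonal: diag(U_aa, U_bb). Second derivatives: U_aa(-3)=18, U_aa(0)=-18; U_bb(-4)=-9600, U_bb(0)=960, U_bb(1)=-900, U_bb(4)=5760.
Local minima occur where both diagonal entries positive: (-3, 0), (-3, 4). Count: 2.

2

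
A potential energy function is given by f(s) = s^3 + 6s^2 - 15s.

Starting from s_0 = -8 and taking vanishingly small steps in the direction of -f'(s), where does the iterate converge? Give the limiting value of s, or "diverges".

diverges

f'(s) = 3(s - 1)(s + 5), so f'(-8) = 81.
Gradient descent moves in the -f' direction, i.e. s is decreasing.
There is no critical point below s=-8, and f' keeps the same sign, so the iterate runs off to −∞.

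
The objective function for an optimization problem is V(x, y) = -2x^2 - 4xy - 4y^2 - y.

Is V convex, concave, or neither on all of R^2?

V is quadratic, so its Hessian is the constant matrix H = [[-4, -4], [-4, -8]].
det(H) = 16, tr(H) = -12.
det(H) > 0 and tr(H) < 0, so H is negative definite everywhere: concave.

concave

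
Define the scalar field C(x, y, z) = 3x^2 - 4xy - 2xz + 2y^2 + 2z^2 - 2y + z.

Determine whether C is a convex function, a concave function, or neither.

C is quadratic, so its Hessian is the constant matrix H = [[6, -4, -2], [-4, 4, 0], [-2, 0, 4]].
Leading principal minors: 6, 8, 16.
All positive ⇒ H ≻ 0 ⇒ convex.

convex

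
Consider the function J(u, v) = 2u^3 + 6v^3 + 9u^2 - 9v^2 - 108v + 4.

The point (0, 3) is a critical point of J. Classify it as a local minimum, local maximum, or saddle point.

The mixed partial ∂²J/∂u∂v is 0, so the Hessian at any point is diag(J_uu, J_vv) = diag(6(2u + 3), 18(2v - 1)).
At (0, 3): H = diag(18, 90).
Both eigenvalues are positive, so H is positive definite: a local minimum.

local minimum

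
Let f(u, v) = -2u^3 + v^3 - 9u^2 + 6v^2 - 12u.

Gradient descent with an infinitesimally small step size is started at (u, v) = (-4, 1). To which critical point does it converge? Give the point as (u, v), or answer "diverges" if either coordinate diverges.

f is separable, so gradient descent decouples: u follows -∂f/∂u, v follows -∂f/∂v.
∂f/∂u = -6(u + 1)(u + 2); at u=-4 this is -36, so u increases.
∂f/∂v = 3v(v + 4); at v=1 this is 15, so v decreases.
u converges to its nearest critical value -2 (a local min of the u-part); v converges to 0. The iterate converges to (-2, 0).

(-2, 0)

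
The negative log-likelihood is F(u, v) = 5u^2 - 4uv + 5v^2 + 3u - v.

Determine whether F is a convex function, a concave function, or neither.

F is quadratic, so its Hessian is the constant matrix H = [[10, -4], [-4, 10]].
det(H) = 84, tr(H) = 20.
det(H) > 0 and tr(H) > 0, so H is positive definite everywhere: convex.

convex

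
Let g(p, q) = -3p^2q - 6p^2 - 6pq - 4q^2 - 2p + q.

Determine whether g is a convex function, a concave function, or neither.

neither

The term -3p^2q is cubic, so the Hessian is not constant.
∂²g/∂p² = -6q - 12, which takes both signs as q varies (negative for sufficiently large q). A diagonal entry of the Hessian changing sign means the Hessian is neither positive- nor negative-semidefinite on all of R^2.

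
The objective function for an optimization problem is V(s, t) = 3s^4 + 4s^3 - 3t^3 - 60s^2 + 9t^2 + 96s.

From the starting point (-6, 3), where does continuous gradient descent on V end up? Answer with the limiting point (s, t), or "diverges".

V is separable, so gradient descent decouples: s follows -∂V/∂s, t follows -∂V/∂t.
∂V/∂s = 12(s - 2)(s - 1)(s + 4); at s=-6 this is -1344, so s increases.
∂V/∂t = -9t(t - 2); at t=3 this is -27, so t increases.
The t-coordinate has no critical point in that direction and runs off to infinity.

diverges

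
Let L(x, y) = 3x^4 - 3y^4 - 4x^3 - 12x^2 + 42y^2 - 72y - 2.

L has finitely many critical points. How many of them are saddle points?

L separates as a function of x plus a function of y, so ∇L=0 decouples.
∂L/∂x = 12x(x - 2)(x + 1) = 0 at x ∈ {-1, 0, 2}; ∂L/∂y = -12(y - 2)(y - 1)(y + 3) = 0 at y ∈ {-3, 1, 2}.
The Hessian is diagonal: diag(L_xx, L_yy). Second derivatives: L_xx(-1)=36, L_xx(0)=-24, L_xx(2)=72; L_yy(-3)=-240, L_yy(1)=48, L_yy(2)=-60.
Saddle points occur where the two diagonal entries have opposite signs: (-1, -3), (-1, 2), (0, 1), (2, -3), (2, 2). Count: 5.

5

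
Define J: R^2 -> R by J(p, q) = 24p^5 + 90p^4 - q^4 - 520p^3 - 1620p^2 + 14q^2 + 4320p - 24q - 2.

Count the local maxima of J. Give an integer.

4

J separates as a function of p plus a function of q, so ∇J=0 decouples.
∂J/∂p = 120(p - 3)(p - 1)(p + 3)(p + 4) = 0 at p ∈ {-4, -3, 1, 3}; ∂J/∂q = -4(q - 2)(q - 1)(q + 3) = 0 at q ∈ {-3, 1, 2}.
The Hessian is diagonal: diag(J_pp, J_qq). Second derivatives: J_pp(-4)=-4200, J_pp(-3)=2880, J_pp(1)=-4800, J_pp(3)=10080; J_qq(-3)=-80, J_qq(1)=16, J_qq(2)=-20.
Local maxima occur where both diagonal entries negative: (-4, -3), (-4, 2), (1, -3), (1, 2). Count: 4.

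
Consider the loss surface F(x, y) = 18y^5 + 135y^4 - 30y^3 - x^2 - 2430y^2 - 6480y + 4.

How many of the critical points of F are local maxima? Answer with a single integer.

2

F separates as a function of x plus a function of y, so ∇F=0 decouples.
∂F/∂x = -2x = 0 at x ∈ {0}; ∂F/∂y = 90(y - 3)(y + 2)(y + 3)(y + 4) = 0 at y ∈ {-4, -3, -2, 3}.
The Hessian is diagonal: diag(F_xx, F_yy). Second derivatives: F_xx(0)=-2; F_yy(-4)=-1260, F_yy(-3)=540, F_yy(-2)=-900, F_yy(3)=18900.
Local maxima occur where both diagonal entries negative: (0, -4), (0, -2). Count: 2.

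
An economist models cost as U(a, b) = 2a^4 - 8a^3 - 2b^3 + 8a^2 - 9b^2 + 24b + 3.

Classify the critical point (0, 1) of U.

The mixed partial ∂²U/∂a∂b is 0, so the Hessian at any point is diag(U_aa, U_bb) = diag(8(3a^2 - 6a + 2), -6(2b + 3)).
At (0, 1): H = diag(16, -30).
The eigenvalues have opposite signs, so H is indefinite: a saddle point.

saddle point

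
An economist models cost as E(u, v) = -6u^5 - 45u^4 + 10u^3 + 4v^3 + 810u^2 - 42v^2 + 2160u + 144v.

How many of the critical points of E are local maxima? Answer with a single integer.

E separates as a function of u plus a function of v, so ∇E=0 decouples.
∂E/∂u = -30(u - 3)(u + 2)(u + 3)(u + 4) = 0 at u ∈ {-4, -3, -2, 3}; ∂E/∂v = 12(v - 4)(v - 3) = 0 at v ∈ {3, 4}.
The Hessian is diagonal: diag(E_uu, E_vv). Second derivatives: E_uu(-4)=420, E_uu(-3)=-180, E_uu(-2)=300, E_uu(3)=-6300; E_vv(3)=-12, E_vv(4)=12.
Local maxima occur where both diagonal entries negative: (-3, 3), (3, 3). Count: 2.

2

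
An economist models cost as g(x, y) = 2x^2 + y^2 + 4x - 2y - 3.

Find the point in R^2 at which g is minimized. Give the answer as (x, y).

g(x,y) separates as P(x) + Q(y) − 3, so its minimum is min P + min Q − 3.
P'(x) = 4x + 4 vanishes at x ∈ {-1}; Q'(y) = 2y - 2 vanishes at y ∈ {1}.
Local minima of P (where P''>0): P(-1)=-2. Local minima of Q: Q(1)=-1.
So the global minimum of g is P(-1) + Q(1) − 3 = -2 − 1 − 3 = -6, attained at (-1, 1).

(-1, 1)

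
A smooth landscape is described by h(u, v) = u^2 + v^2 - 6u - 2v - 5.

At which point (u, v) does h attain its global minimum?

(3, 1)

h(u,v) separates as P(u) + Q(v) − 5, so its minimum is min P + min Q − 5.
P'(u) = 2u - 6 vanishes at u ∈ {3}; Q'(v) = 2v - 2 vanishes at v ∈ {1}.
Local minima of P (where P''>0): P(3)=-9. Local minima of Q: Q(1)=-1.
So the global minimum of h is P(3) + Q(1) − 5 = -9 − 1 − 5 = -15, attained at (3, 1).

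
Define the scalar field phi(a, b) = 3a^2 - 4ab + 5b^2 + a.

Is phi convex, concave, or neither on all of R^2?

convex

phi is quadratic, so its Hessian is the constant matrix H = [[6, -4], [-4, 10]].
det(H) = 44, tr(H) = 16.
det(H) > 0 and tr(H) > 0, so H is positive definite everywhere: convex.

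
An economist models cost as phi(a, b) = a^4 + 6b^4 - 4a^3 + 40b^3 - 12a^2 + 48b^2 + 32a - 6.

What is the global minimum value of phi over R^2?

-326

phi(a,b) separates as P(a) + Q(b) − 6, so its minimum is min P + min Q − 6.
P'(a) = 4(a - 4)(a - 1)(a + 2) vanishes at a ∈ {-2, 1, 4}; Q'(b) = 24b(b + 1)(b + 4) vanishes at b ∈ {-4, -1, 0}.
Local minima of P (where P''>0): P(-2)=-64, P(4)=-64. Local minima of Q: Q(-4)=-256, Q(0)=0.
So the global minimum of phi is P(-2) + Q(-4) − 6 = -64 − 256 − 6 = -326, attained at (-2, -4).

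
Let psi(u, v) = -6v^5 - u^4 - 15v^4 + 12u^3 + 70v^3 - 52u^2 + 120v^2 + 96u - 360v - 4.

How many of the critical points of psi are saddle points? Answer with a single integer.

psi separates as a function of u plus a function of v, so ∇psi=0 decouples.
∂psi/∂u = -4(u - 4)(u - 3)(u - 2) = 0 at u ∈ {2, 3, 4}; ∂psi/∂v = -30(v - 2)(v - 1)(v + 2)(v + 3) = 0 at v ∈ {-3, -2, 1, 2}.
The Hessian is diagonal: diag(psi_uu, psi_vv). Second derivatives: psi_uu(2)=-8, psi_uu(3)=4, psi_uu(4)=-8; psi_vv(-3)=600, psi_vv(-2)=-360, psi_vv(1)=360, psi_vv(2)=-600.
Saddle points occur where the two diagonal entries have opposite signs: (2, -3), (2, 1), (3, -2), (3, 2), (4, -3), (4, 1). Count: 6.

6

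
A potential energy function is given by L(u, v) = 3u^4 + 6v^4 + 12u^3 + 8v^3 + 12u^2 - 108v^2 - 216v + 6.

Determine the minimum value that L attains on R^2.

-912

L(u,v) separates as P(u) + Q(v) + 6, so its minimum is min P + min Q + 6.
P'(u) = 12u(u + 1)(u + 2) vanishes at u ∈ {-2, -1, 0}; Q'(v) = 24(v - 3)(v + 1)(v + 3) vanishes at v ∈ {-3, -1, 3}.
Local minima of P (where P''>0): P(-2)=0, P(0)=0. Local minima of Q: Q(-3)=-54, Q(3)=-918.
So the global minimum of L is P(-2) + Q(3) + 6 = 0 − 918 + 6 = -912, attained at (-2, 3).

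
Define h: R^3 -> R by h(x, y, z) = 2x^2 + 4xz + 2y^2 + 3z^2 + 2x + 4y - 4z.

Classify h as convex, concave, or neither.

convex

h is quadratic, so its Hessian is the constant matrix H = [[4, 0, 4], [0, 4, 0], [4, 0, 6]].
Leading principal minors: 4, 16, 32.
All positive ⇒ H ≻ 0 ⇒ convex.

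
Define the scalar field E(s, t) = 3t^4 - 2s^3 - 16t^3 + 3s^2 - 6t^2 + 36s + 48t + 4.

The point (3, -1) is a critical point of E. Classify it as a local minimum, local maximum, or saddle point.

The mixed partial ∂²E/∂s∂t is 0, so the Hessian at any point is diag(E_ss, E_tt) = diag(6(-2s + 1), 12(3t^2 - 8t - 1)).
At (3, -1): H = diag(-30, 120).
The eigenvalues have opposite signs, so H is indefinite: a saddle point.

saddle point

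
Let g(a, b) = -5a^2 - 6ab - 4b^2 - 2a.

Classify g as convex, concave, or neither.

g is quadratic, so its Hessian is the constant matrix H = [[-10, -6], [-6, -8]].
det(H) = 44, tr(H) = -18.
det(H) > 0 and tr(H) < 0, so H is negative definite everywhere: concave.

concave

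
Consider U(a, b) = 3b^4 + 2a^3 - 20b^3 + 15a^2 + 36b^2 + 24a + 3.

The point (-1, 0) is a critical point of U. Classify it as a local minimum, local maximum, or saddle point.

The mixed partial ∂²U/∂a∂b is 0, so the Hessian at any point is diag(U_aa, U_bb) = diag(6(2a + 5), 12(3b^2 - 10b + 6)).
At (-1, 0): H = diag(18, 72).
Both eigenvalues are positive, so H is positive definite: a local minimum.

local minimum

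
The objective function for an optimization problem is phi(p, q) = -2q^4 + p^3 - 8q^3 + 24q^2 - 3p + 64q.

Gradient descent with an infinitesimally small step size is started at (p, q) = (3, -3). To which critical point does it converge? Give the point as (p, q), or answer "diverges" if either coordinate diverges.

phi is separable, so gradient descent decouples: p follows -∂phi/∂p, q follows -∂phi/∂q.
∂phi/∂p = 3(p - 1)(p + 1); at p=3 this is 24, so p decreases.
∂phi/∂q = -8(q - 2)(q + 1)(q + 4); at q=-3 this is -80, so q increases.
p converges to its nearest critical value 1 (a local min of the p-part); q converges to -1. The iterate converges to (1, -1).

(1, -1)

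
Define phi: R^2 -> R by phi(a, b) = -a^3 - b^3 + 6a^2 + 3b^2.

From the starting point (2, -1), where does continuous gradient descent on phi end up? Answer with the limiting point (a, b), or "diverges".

(0, 0)

phi is separable, so gradient descent decouples: a follows -∂phi/∂a, b follows -∂phi/∂b.
∂phi/∂a = -3a(a - 4); at a=2 this is 12, so a decreases.
∂phi/∂b = -3b(b - 2); at b=-1 this is -9, so b increases.
a converges to its nearest critical value 0 (a local min of the a-part); b converges to 0. The iterate converges to (0, 0).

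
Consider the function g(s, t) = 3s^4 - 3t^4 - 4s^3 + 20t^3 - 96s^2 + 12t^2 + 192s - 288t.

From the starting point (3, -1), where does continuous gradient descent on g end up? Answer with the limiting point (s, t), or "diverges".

g is separable, so gradient descent decouples: s follows -∂g/∂s, t follows -∂g/∂t.
∂g/∂s = 12(s - 4)(s - 1)(s + 4); at s=3 this is -168, so s increases.
∂g/∂t = -12(t - 4)(t - 3)(t + 2); at t=-1 this is -240, so t increases.
s converges to its nearest critical value 4 (a local min of the s-part); t converges to 3. The iterate converges to (4, 3).

(4, 3)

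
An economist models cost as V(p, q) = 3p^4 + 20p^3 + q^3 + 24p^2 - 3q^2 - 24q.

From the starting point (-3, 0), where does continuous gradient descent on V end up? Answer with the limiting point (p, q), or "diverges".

(-4, 4)

V is separable, so gradient descent decouples: p follows -∂V/∂p, q follows -∂V/∂q.
∂V/∂p = 12p(p + 1)(p + 4); at p=-3 this is 72, so p decreases.
∂V/∂q = 3(q - 4)(q + 2); at q=0 this is -24, so q increases.
p converges to its nearest critical value -4 (a local min of the p-part); q converges to 4. The iterate converges to (-4, 4).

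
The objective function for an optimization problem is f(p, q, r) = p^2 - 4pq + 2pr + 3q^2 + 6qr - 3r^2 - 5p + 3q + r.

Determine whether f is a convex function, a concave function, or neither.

f is quadratic, so its Hessian is the constant matrix H = [[2, -4, 2], [-4, 6, 6], [2, 6, -6]].
Leading principal minors: 2, -4, -168.
Neither pattern holds ⇒ H is indefinite ⇒ neither convex nor concave.

neither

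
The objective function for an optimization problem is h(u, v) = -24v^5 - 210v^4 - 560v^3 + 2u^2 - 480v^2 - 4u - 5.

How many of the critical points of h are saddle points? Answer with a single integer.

2

h separates as a function of u plus a function of v, so ∇h=0 decouples.
∂h/∂u = 4(u - 1) = 0 at u ∈ {1}; ∂h/∂v = -120v(v + 1)(v + 2)(v + 4) = 0 at v ∈ {-4, -2, -1, 0}.
The Hessian is diagonal: diag(h_uu, h_vv). Second derivatives: h_uu(1)=4; h_vv(-4)=2880, h_vv(-2)=-480, h_vv(-1)=360, h_vv(0)=-960.
Saddle points occur where the two diagonal entries have opposite signs: (1, -2), (1, 0). Count: 2.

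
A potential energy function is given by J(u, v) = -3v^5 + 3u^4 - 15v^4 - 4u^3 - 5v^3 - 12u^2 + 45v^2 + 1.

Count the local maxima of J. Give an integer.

2

J separates as a function of u plus a function of v, so ∇J=0 decouples.
∂J/∂u = 12u(u - 2)(u + 1) = 0 at u ∈ {-1, 0, 2}; ∂J/∂v = -15v(v - 1)(v + 2)(v + 3) = 0 at v ∈ {-3, -2, 0, 1}.
The Hessian is diagonal: diag(J_uu, J_vv). Second derivatives: J_uu(-1)=36, J_uu(0)=-24, J_uu(2)=72; J_vv(-3)=180, J_vv(-2)=-90, J_vv(0)=90, J_vv(1)=-180.
Local maxima occur where both diagonal entries negative: (0, -2), (0, 1). Count: 2.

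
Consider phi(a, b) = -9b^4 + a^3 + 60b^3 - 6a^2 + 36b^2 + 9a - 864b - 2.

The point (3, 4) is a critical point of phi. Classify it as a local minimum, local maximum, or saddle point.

The mixed partial ∂²phi/∂a∂b is 0, so the Hessian at any point is diag(phi_aa, phi_bb) = diag(6(a - 2), 36(-3b^2 + 10b + 2)).
At (3, 4): H = diag(6, -216).
The eigenvalues have opposite signs, so H is indefinite: a saddle point.

saddle point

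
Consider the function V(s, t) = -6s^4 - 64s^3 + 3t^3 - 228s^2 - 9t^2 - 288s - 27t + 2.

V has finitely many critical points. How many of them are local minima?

V separates as a function of s plus a function of t, so ∇V=0 decouples.
∂V/∂s = -24(s + 1)(s + 3)(s + 4) = 0 at s ∈ {-4, -3, -1}; ∂V/∂t = 9(t - 3)(t + 1) = 0 at t ∈ {-1, 3}.
The Hessian is diagonal: diag(V_ss, V_tt). Second derivatives: V_ss(-4)=-72, V_ss(-3)=48, V_ss(-1)=-144; V_tt(-1)=-36, V_tt(3)=36.
Local minima occur where both diagonal entries positive: (-3, 3). Count: 1.

1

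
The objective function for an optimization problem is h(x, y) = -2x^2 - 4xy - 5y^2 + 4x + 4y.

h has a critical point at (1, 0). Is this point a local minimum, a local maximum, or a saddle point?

The Hessian of h is constant: H = [[-4, -4], [-4, -10]].
det(H) = (-4)·(-10) − (-4)² = 24.
det(H) > 0 and tr(H) = -14 < 0, so H is negative definite and the point is a local maximum.

local maximum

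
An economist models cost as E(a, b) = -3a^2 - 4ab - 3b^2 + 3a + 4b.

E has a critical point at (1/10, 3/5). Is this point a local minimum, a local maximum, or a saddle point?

The Hessian of E is constant: H = [[-6, -4], [-4, -6]].
det(H) = (-6)·(-6) − (-4)² = 20.
det(H) > 0 and tr(H) = -12 < 0, so H is negative definite and the point is a local maximum.

local maximum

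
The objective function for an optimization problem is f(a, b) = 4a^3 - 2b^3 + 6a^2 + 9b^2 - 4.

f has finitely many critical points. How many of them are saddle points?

2

f separates as a function of a plus a function of b, so ∇f=0 decouples.
∂f/∂a = 12a(a + 1) = 0 at a ∈ {-1, 0}; ∂f/∂b = -6b(b - 3) = 0 at b ∈ {0, 3}.
The Hessian is diagonal: diag(f_aa, f_bb). Second derivatives: f_aa(-1)=-12, f_aa(0)=12; f_bb(0)=18, f_bb(3)=-18.
Saddle points occur where the two diagonal entries have opposite signs: (-1, 0), (0, 3). Count: 2.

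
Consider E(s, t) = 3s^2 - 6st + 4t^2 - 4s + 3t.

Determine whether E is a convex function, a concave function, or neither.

E is quadratic, so its Hessian is the constant matrix H = [[6, -6], [-6, 8]].
det(H) = 12, tr(H) = 14.
det(H) > 0 and tr(H) > 0, so H is positive definite everywhere: convex.

convex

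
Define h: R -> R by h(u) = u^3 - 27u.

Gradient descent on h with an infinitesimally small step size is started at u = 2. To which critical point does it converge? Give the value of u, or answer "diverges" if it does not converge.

3

h'(u) = 3(u - 3)(u + 3), so h'(2) = -15.
Gradient descent moves in the -h' direction, i.e. u is increasing.
The nearest critical point in that direction is u = 3, where h'' = 18 > 0 (a local minimum). The iterate converges there.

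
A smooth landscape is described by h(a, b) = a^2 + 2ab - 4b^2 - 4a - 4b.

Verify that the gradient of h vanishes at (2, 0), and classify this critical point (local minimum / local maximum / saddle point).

saddle point

∇h = (2a + 2b - 4, 2a - 8b - 4); substituting (2, 0) gives ∇h = (0, 0), so (2, 0) is indeed a critical point.
The Hessian of h is constant: H = [[2, 2], [2, -8]].
det(H) = 2·(-8) − 2² = -20.
Since det(H) < 0, H is indefinite and the critical point is a saddle point.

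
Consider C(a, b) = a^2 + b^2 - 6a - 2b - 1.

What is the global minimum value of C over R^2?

C(a,b) separates as P(a) + Q(b) − 1, so its minimum is min P + min Q − 1.
P'(a) = 2a - 6 vanishes at a ∈ {3}; Q'(b) = 2b - 2 vanishes at b ∈ {1}.
Local minima of P (where P''>0): P(3)=-9. Local minima of Q: Q(1)=-1.
So the global minimum of C is P(3) + Q(1) − 1 = -9 − 1 − 1 = -11, attained at (3, 1).

-11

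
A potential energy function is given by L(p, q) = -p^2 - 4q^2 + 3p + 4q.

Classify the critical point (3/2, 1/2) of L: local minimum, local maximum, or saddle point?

local maximum

The Hessian of L is constant: H = [[-2, 0], [0, -8]].
det(H) = (-2)·(-8) − 0² = 16.
det(H) > 0 and tr(H) = -10 < 0, so H is negative definite and the point is a local maximum.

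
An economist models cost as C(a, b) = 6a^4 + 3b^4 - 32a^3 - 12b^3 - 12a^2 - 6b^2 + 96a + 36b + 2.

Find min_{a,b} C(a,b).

-345

C(a,b) separates as P(a) + Q(b) + 2, so its minimum is min P + min Q + 2.
P'(a) = 24(a - 4)(a - 1)(a + 1) vanishes at a ∈ {-1, 1, 4}; Q'(b) = 12(b - 3)(b - 1)(b + 1) vanishes at b ∈ {-1, 1, 3}.
Local minima of P (where P''>0): P(-1)=-70, P(4)=-320. Local minima of Q: Q(-1)=-27, Q(3)=-27.
So the global minimum of C is P(4) + Q(-1) + 2 = -320 − 27 + 2 = -345, attained at (4, -1).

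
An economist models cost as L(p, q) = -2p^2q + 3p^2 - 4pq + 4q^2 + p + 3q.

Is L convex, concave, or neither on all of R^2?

neither

The term -2p^2q is cubic, so the Hessian is not constant.
∂²L/∂p² = -4q + 6, which takes both signs as q varies (negative for sufficiently large q). A diagonal entry of the Hessian changing sign means the Hessian is neither positive- nor negative-semidefinite on all of R^2.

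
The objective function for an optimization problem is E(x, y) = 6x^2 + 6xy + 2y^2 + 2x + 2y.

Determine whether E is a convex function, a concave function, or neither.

E is quadratic, so its Hessian is the constant matrix H = [[12, 6], [6, 4]].
det(H) = 12, tr(H) = 16.
det(H) > 0 and tr(H) > 0, so H is positive definite everywhere: convex.

convex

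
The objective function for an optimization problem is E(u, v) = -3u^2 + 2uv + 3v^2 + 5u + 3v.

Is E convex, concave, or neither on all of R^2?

E is quadratic, so its Hessian is the constant matrix H = [[-6, 2], [2, 6]].
det(H) = -40, tr(H) = 0.
det(H) < 0, so H is indefinite: neither convex nor concave.

neither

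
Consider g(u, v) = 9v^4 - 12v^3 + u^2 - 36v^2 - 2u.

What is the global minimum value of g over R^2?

g(u,v) separates as P(u) + Q(v), so its minimum is min P + min Q.
P'(u) = 2u - 2 vanishes at u ∈ {1}; Q'(v) = 36v(v - 2)(v + 1) vanishes at v ∈ {-1, 0, 2}.
Local minima of P (where P''>0): P(1)=-1. Local minima of Q: Q(-1)=-15, Q(2)=-96.
So the global minimum of g is P(1) + Q(2) = -1 − 96 = -97, attained at (1, 2).

-97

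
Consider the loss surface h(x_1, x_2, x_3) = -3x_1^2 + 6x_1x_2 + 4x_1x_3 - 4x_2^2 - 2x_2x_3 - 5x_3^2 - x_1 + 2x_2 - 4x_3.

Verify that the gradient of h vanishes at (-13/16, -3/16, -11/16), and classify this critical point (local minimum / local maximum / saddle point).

∇h = (-6x_1 + 6x_2 + 4x_3 - 1, 6x_1 - 8x_2 - 2x_3 + 2, 4x_1 - 2x_2 - 10x_3 - 4); substituting (-13/16, -3/16, -11/16) gives ∇h = (0, 0, 0), so (-13/16, -3/16, -11/16) is indeed a critical point.
The Hessian is constant: H = [[-6, 6, 4], [6, -8, -2], [4, -2, -10]].
Leading principal minors: Δ₁ = -6, Δ₂ = 12, Δ₃ = -64.
The minors alternate sign starting negative (−, +, −), so H is negative definite: a local maximum.

local maximum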